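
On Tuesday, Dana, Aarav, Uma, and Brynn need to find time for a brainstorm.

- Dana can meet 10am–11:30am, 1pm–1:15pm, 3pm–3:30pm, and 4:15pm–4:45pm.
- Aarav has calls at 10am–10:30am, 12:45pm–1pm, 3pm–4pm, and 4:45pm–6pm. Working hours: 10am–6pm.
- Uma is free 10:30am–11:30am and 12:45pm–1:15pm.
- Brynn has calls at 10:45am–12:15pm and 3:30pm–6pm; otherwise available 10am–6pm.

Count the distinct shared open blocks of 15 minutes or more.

Aarav free within 10:00–18:00: 10:30–12:45, 13:00–15:00, 16:00–16:45.
Brynn free within 10:00–18:00: 10:00–10:45, 12:15–15:30.
Dana ∩ Aarav: 10:30–11:30, 13:00–13:15, 16:15–16:45.
Dana ∩ Aarav ∩ Uma: 10:30–11:30, 13:00–13:15.
Dana ∩ Aarav ∩ Uma ∩ Brynn: 10:30–10:45, 13:00–13:15.
Windows ≥ 15 min: 10:30–10:45, 13:00–13:15.
That's 2 windows.

2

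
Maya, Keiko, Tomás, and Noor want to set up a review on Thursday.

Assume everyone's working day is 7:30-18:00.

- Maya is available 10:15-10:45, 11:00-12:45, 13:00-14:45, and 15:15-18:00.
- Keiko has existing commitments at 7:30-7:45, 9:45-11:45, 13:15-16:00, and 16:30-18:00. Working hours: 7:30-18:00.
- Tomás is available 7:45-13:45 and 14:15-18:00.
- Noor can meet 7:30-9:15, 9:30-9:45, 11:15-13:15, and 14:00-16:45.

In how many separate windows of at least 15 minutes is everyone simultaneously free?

3

Keiko free within 07:30–18:00: 07:45–09:45, 11:45–13:15, 16:00–16:30.
Maya ∩ Keiko: 11:45–12:45, 13:00–13:15, 16:00–16:30.
Maya ∩ Keiko ∩ Tomás: 11:45–12:45, 13:00–13:15, 16:00–16:30.
Maya ∩ Keiko ∩ Tomás ∩ Noor: 11:45–12:45, 13:00–13:15, 16:00–16:30.
Windows ≥ 15 min: 11:45–12:45, 13:00–13:15, 16:00–16:30.
That's 3 windows.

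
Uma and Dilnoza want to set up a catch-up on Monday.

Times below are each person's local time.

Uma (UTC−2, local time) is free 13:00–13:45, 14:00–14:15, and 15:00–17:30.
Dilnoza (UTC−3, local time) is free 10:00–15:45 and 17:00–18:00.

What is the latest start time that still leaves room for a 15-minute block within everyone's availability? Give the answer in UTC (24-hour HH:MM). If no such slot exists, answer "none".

Uma → UTC: 15:00–15:45, 16:00–16:15, 17:00–19:30.
Dilnoza → UTC: 13:00–18:45, 20:00–21:00.
Uma ∩ Dilnoza: 15:00–15:45, 16:00–16:15, 17:00–18:45.
Windows ≥ 15 min: 15:00–15:45, 16:00–16:15, 17:00–18:45.
Latest start in the last window 17:00–18:45 is 18:45 − 15 min = 18:30.

18:30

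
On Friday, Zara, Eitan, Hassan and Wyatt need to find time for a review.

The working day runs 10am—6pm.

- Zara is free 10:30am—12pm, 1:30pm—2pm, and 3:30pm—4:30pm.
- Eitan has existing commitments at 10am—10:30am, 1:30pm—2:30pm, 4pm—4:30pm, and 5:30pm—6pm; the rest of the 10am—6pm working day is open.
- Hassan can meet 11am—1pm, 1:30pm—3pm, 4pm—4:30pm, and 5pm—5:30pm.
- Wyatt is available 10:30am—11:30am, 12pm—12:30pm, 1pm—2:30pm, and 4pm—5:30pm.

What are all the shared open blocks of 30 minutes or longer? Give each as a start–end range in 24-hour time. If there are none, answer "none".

11:00–11:30

Eitan free within 10:00–18:00: 10:30–13:30, 14:30–16:00, 16:30–17:30.
Zara ∩ Eitan: 10:30–12:00, 15:30–16:00.
Zara ∩ Eitan ∩ Hassan: 11:00–12:00.
Zara ∩ Eitan ∩ Hassan ∩ Wyatt: 11:00–11:30.
Windows ≥ 30 min: 11:00–11:30.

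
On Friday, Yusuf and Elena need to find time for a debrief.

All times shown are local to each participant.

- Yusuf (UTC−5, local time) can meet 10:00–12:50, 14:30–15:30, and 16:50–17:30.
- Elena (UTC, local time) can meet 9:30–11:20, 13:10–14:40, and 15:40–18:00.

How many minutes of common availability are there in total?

130 minutes

Yusuf → UTC: 15:00–17:50, 19:30–20:30, 21:50–22:30.
Elena → UTC: 09:30–11:20, 13:10–14:40, 15:40–18:00.
Yusuf ∩ Elena: 15:40–17:50.
Total common minutes: 130.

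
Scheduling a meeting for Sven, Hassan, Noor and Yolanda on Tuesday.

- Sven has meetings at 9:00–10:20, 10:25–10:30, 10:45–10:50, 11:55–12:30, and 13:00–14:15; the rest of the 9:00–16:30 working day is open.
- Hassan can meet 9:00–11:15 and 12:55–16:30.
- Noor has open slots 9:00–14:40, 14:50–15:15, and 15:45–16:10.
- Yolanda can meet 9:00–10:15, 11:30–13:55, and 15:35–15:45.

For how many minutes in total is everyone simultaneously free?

5 minutes

Sven free within 09:00–16:30: 10:20–10:25, 10:30–10:45, 10:50–11:55, 12:30–13:00, 14:15–16:30.
Sven ∩ Hassan: 10:20–10:25, 10:30–10:45, 10:50–11:15, 12:55–13:00, 14:15–16:30.
Sven ∩ Hassan ∩ Noor: 10:20–10:25, 10:30–10:45, 10:50–11:15, 12:55–13:00, 14:15–14:40, 14:50–15:15, 15:45–16:10.
Sven ∩ Hassan ∩ Noor ∩ Yolanda: 12:55–13:00.
Total common minutes: 5.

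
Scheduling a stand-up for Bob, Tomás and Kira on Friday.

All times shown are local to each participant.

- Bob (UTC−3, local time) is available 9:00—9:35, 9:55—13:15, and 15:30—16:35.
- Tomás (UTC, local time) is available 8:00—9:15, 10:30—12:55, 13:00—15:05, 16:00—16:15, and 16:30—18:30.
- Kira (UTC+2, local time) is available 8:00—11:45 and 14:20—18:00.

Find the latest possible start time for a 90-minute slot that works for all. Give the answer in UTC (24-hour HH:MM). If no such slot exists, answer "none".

Bob → UTC: 12:00–12:35, 12:55–16:15, 18:30–19:35.
Tomás → UTC: 08:00–09:15, 10:30–12:55, 13:00–15:05, 16:00–16:15, 16:30–18:30.
Kira → UTC: 06:00–09:45, 12:20–16:00.
Bob ∩ Tomás: 12:00–12:35, 13:00–15:05, 16:00–16:15.
Bob ∩ Tomás ∩ Kira: 12:20–12:35, 13:00–15:05.
Windows ≥ 90 min: 13:00–15:05.
Latest start in the last window 13:00–15:05 is 15:05 − 90 min = 13:35.

13:35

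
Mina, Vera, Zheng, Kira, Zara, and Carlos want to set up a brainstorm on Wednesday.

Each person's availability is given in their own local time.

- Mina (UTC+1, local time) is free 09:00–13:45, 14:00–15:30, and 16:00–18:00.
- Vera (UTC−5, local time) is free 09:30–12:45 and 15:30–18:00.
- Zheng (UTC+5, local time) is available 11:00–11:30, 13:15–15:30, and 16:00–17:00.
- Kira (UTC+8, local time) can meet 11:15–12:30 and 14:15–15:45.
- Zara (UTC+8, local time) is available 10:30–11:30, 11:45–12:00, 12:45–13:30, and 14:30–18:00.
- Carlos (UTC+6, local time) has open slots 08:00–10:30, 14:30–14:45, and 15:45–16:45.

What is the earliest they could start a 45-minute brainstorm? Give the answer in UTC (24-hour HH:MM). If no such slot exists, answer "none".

none

Mina → UTC: 08:00–12:45, 13:00–14:30, 15:00–17:00.
Vera → UTC: 14:30–17:45, 20:30–23:00.
Zheng → UTC: 06:00–06:30, 08:15–10:30, 11:00–12:00.
Kira → UTC: 03:15–04:30, 06:15–07:45.
Zara → UTC: 02:30–03:30, 03:45–04:00, 04:45–05:30, 06:30–10:00.
Carlos → UTC: 02:00–04:30, 08:30–08:45, 09:45–10:45.
Mina ∩ Vera: 15:00–17:00.
Mina ∩ Vera ∩ Zheng: (none).
Mina ∩ Vera ∩ Zheng ∩ Kira: (none).
Mina ∩ Vera ∩ Zheng ∩ Kira ∩ Zara: (none).
Mina ∩ Vera ∩ Zheng ∩ Kira ∩ Zara ∩ Carlos: (none).
Windows ≥ 45 min: (none).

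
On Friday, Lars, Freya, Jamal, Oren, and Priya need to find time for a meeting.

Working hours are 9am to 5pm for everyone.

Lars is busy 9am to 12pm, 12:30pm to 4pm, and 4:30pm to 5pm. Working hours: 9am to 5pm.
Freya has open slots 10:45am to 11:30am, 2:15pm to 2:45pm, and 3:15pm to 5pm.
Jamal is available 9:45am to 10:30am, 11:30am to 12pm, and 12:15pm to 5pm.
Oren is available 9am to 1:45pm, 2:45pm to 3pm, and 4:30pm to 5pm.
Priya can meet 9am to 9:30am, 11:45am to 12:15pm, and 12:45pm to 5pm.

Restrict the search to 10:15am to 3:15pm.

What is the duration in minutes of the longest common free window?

Lars free within 09:00–17:00: 12:00–12:30, 16:00–16:30.
Lars ∩ Freya: 16:00–16:30.
Lars ∩ Freya ∩ Jamal: 16:00–16:30.
Lars ∩ Freya ∩ Jamal ∩ Oren: (none).
Lars ∩ Freya ∩ Jamal ∩ Oren ∩ Priya: (none).
Restricted to 10:15–15:15: (none).
No common window.

0 minutes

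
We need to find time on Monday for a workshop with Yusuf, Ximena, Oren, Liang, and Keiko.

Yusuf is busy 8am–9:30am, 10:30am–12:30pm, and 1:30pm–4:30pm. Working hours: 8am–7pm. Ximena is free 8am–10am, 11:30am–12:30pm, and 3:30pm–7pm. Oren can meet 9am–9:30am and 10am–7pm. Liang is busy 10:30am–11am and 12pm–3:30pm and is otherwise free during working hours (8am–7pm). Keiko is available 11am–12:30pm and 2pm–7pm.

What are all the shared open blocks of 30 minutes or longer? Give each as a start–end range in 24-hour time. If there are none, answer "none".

Yusuf free within 08:00–19:00: 09:30–10:30, 12:30–13:30, 16:30–19:00.
Liang free within 08:00–19:00: 08:00–10:30, 11:00–12:00, 15:30–19:00.
Yusuf ∩ Ximena: 09:30–10:00, 16:30–19:00.
Yusuf ∩ Ximena ∩ Oren: 16:30–19:00.
Yusuf ∩ Ximena ∩ Oren ∩ Liang: 16:30–19:00.
Yusuf ∩ Ximena ∩ Oren ∩ Liang ∩ Keiko: 16:30–19:00.
Windows ≥ 30 min: 16:30–19:00.

16:30–19:00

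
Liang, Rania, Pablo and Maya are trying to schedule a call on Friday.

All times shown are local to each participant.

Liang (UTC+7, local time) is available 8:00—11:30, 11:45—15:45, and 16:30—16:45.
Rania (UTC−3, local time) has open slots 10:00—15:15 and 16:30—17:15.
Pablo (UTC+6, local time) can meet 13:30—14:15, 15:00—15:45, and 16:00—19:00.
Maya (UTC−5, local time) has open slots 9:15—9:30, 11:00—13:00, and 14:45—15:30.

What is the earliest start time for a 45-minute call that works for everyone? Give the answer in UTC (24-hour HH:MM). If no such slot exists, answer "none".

Liang → UTC: 01:00–04:30, 04:45–08:45, 09:30–09:45.
Rania → UTC: 13:00–18:15, 19:30–20:15.
Pablo → UTC: 07:30–08:15, 09:00–09:45, 10:00–13:00.
Maya → UTC: 14:15–14:30, 16:00–18:00, 19:45–20:30.
Liang ∩ Rania: (none).
Liang ∩ Rania ∩ Pablo: (none).
Liang ∩ Rania ∩ Pablo ∩ Maya: (none).
Windows ≥ 45 min: (none).

none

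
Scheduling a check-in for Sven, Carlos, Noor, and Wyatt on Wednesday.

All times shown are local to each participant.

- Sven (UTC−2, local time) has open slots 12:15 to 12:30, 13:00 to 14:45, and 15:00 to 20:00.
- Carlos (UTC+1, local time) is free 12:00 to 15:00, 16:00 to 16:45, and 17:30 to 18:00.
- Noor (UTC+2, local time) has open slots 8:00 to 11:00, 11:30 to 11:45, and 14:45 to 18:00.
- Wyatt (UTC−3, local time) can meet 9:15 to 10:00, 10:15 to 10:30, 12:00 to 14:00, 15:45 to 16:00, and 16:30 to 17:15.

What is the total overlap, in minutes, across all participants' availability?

45 minutes

Sven → UTC: 14:15–14:30, 15:00–16:45, 17:00–22:00.
Carlos → UTC: 11:00–14:00, 15:00–15:45, 16:30–17:00.
Noor → UTC: 06:00–09:00, 09:30–09:45, 12:45–16:00.
Wyatt → UTC: 12:15–13:00, 13:15–13:30, 15:00–17:00, 18:45–19:00, 19:30–20:15.
Sven ∩ Carlos: 15:00–15:45, 16:30–16:45.
Sven ∩ Carlos ∩ Noor: 15:00–15:45.
Sven ∩ Carlos ∩ Noor ∩ Wyatt: 15:00–15:45.
Total common minutes: 45.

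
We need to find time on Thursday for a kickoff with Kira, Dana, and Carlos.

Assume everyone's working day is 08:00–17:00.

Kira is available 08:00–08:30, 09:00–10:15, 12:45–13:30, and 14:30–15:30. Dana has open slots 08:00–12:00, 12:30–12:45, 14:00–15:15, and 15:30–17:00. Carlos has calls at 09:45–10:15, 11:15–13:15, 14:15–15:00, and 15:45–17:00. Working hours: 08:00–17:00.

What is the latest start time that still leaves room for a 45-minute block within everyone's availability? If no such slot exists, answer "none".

Carlos free within 08:00–17:00: 08:00–09:45, 10:15–11:15, 13:15–14:15, 15:00–15:45.
Kira ∩ Dana: 08:00–08:30, 09:00–10:15, 14:30–15:15.
Kira ∩ Dana ∩ Carlos: 08:00–08:30, 09:00–09:45, 15:00–15:15.
Windows ≥ 45 min: 09:00–09:45.
Latest start in the last window 09:00–09:45 is 09:45 − 45 min = 09:00.

09:00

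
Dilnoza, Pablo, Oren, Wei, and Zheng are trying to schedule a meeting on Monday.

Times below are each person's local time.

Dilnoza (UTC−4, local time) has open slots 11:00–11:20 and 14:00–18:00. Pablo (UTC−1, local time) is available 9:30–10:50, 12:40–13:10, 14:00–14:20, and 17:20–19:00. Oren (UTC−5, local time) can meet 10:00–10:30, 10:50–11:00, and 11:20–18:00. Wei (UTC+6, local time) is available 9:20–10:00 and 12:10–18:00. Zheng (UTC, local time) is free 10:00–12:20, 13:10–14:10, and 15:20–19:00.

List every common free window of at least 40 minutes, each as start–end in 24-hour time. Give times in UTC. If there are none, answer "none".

none

Dilnoza → UTC: 15:00–15:20, 18:00–22:00.
Pablo → UTC: 10:30–11:50, 13:40–14:10, 15:00–15:20, 18:20–20:00.
Oren → UTC: 15:00–15:30, 15:50–16:00, 16:20–23:00.
Wei → UTC: 03:20–04:00, 06:10–12:00.
Zheng → UTC: 10:00–12:20, 13:10–14:10, 15:20–19:00.
Dilnoza ∩ Pablo: 15:00–15:20, 18:20–20:00.
Dilnoza ∩ Pablo ∩ Oren: 15:00–15:20, 18:20–20:00.
Dilnoza ∩ Pablo ∩ Oren ∩ Wei: (none).
Dilnoza ∩ Pablo ∩ Oren ∩ Wei ∩ Zheng: (none).
Windows ≥ 40 min: (none).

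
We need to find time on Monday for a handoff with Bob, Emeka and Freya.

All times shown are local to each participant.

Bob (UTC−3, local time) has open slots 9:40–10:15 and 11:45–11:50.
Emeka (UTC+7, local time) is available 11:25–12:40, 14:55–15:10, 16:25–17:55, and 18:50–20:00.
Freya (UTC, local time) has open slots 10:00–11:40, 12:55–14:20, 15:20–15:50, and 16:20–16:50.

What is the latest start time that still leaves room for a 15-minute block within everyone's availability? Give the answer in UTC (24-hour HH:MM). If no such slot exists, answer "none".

Bob → UTC: 12:40–13:15, 14:45–14:50.
Emeka → UTC: 04:25–05:40, 07:55–08:10, 09:25–10:55, 11:50–13:00.
Freya → UTC: 10:00–11:40, 12:55–14:20, 15:20–15:50, 16:20–16:50.
Bob ∩ Emeka: 12:40–13:00.
Bob ∩ Emeka ∩ Freya: 12:55–13:00.
Windows ≥ 15 min: (none).

none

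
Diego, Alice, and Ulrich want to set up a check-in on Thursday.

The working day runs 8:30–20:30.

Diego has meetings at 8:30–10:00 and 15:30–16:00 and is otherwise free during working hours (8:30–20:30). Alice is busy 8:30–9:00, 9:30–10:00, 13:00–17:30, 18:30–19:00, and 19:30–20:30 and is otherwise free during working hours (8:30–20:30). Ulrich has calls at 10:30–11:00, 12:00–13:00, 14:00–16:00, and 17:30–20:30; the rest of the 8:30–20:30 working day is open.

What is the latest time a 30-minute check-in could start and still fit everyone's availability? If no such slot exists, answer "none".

11:30

Diego free within 08:30–20:30: 10:00–15:30, 16:00–20:30.
Alice free within 08:30–20:30: 09:00–09:30, 10:00–13:00, 17:30–18:30, 19:00–19:30.
Ulrich free within 08:30–20:30: 08:30–10:30, 11:00–12:00, 13:00–14:00, 16:00–17:30.
Diego ∩ Alice: 10:00–13:00, 17:30–18:30, 19:00–19:30.
Diego ∩ Alice ∩ Ulrich: 10:00–10:30, 11:00–12:00.
Windows ≥ 30 min: 10:00–10:30, 11:00–12:00.
Latest start in the last window 11:00–12:00 is 12:00 − 30 min = 11:30.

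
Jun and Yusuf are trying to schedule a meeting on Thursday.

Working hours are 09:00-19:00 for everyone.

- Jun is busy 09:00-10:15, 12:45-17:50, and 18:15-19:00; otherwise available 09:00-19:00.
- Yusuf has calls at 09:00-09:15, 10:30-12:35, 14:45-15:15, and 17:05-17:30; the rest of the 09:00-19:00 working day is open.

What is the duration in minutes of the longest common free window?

Jun free within 09:00–19:00: 10:15–12:45, 17:50–18:15.
Yusuf free within 09:00–19:00: 09:15–10:30, 12:35–14:45, 15:15–17:05, 17:30–19:00.
Jun ∩ Yusuf: 10:15–10:30, 12:35–12:45, 17:50–18:15.
Common window lengths: 15, 10, 25 min; longest is 25.

25 minutes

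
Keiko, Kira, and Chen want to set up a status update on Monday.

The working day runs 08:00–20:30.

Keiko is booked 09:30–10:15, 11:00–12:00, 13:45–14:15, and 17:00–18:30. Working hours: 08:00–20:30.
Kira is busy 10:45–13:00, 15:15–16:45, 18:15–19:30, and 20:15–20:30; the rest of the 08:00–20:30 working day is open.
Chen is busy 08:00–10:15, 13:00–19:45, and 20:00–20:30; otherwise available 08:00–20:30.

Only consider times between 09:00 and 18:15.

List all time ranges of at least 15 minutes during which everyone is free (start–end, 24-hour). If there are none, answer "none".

10:15–10:45

Keiko free within 08:00–20:30: 08:00–09:30, 10:15–11:00, 12:00–13:45, 14:15–17:00, 18:30–20:30.
Kira free within 08:00–20:30: 08:00–10:45, 13:00–15:15, 16:45–18:15, 19:30–20:15.
Chen free within 08:00–20:30: 10:15–13:00, 19:45–20:00.
Keiko ∩ Kira: 08:00–09:30, 10:15–10:45, 13:00–13:45, 14:15–15:15, 16:45–17:00, 19:30–20:15.
Keiko ∩ Kira ∩ Chen: 10:15–10:45, 19:45–20:00.
Restricted to 09:00–18:15: 10:15–10:45.
Windows ≥ 15 min: 10:15–10:45.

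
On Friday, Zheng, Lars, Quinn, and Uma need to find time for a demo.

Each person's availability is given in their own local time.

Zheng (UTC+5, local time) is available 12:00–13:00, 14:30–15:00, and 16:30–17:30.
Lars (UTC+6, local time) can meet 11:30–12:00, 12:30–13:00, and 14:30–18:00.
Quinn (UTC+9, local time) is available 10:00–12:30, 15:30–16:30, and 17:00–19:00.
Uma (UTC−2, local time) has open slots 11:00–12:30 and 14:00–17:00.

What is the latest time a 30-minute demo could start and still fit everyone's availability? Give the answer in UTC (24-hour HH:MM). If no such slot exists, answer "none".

none

Zheng → UTC: 07:00–08:00, 09:30–10:00, 11:30–12:30.
Lars → UTC: 05:30–06:00, 06:30–07:00, 08:30–12:00.
Quinn → UTC: 01:00–03:30, 06:30–07:30, 08:00–10:00.
Uma → UTC: 13:00–14:30, 16:00–19:00.
Zheng ∩ Lars: 09:30–10:00, 11:30–12:00.
Zheng ∩ Lars ∩ Quinn: 09:30–10:00.
Zheng ∩ Lars ∩ Quinn ∩ Uma: (none).
Windows ≥ 30 min: (none).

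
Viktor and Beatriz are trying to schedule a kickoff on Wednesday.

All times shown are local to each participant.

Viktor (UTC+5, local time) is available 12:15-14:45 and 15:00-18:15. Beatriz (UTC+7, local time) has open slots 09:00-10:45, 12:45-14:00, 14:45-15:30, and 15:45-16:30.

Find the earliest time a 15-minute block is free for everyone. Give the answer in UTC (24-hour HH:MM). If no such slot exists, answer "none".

Viktor → UTC: 07:15–09:45, 10:00–13:15.
Beatriz → UTC: 02:00–03:45, 05:45–07:00, 07:45–08:30, 08:45–09:30.
Viktor ∩ Beatriz: 07:45–08:30, 08:45–09:30.
Windows ≥ 15 min: 07:45–08:30, 08:45–09:30.
Earliest such window starts at 07:45.

07:45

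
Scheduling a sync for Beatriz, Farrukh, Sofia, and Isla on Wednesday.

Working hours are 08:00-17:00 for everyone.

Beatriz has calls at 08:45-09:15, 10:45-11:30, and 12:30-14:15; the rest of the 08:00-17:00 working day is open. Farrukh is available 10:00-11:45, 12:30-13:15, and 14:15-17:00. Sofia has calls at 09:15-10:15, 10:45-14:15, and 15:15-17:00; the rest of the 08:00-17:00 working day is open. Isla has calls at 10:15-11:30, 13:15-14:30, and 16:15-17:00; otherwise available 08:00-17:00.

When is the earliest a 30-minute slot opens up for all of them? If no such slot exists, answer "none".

14:30

Beatriz free within 08:00–17:00: 08:00–08:45, 09:15–10:45, 11:30–12:30, 14:15–17:00.
Sofia free within 08:00–17:00: 08:00–09:15, 10:15–10:45, 14:15–15:15.
Isla free within 08:00–17:00: 08:00–10:15, 11:30–13:15, 14:30–16:15.
Beatriz ∩ Farrukh: 10:00–10:45, 11:30–11:45, 14:15–17:00.
Beatriz ∩ Farrukh ∩ Sofia: 10:15–10:45, 14:15–15:15.
Beatriz ∩ Farrukh ∩ Sofia ∩ Isla: 14:30–15:15.
Windows ≥ 30 min: 14:30–15:15.
Earliest such window starts at 14:30.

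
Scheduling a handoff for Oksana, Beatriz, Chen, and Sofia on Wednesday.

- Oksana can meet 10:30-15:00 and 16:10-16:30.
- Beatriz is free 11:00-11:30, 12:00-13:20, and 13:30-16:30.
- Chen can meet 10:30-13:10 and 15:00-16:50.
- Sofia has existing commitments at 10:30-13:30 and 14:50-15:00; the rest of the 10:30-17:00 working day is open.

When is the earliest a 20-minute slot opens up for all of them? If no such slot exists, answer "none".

16:10

Sofia free within 10:30–17:00: 13:30–14:50, 15:00–17:00.
Oksana ∩ Beatriz: 11:00–11:30, 12:00–13:20, 13:30–15:00, 16:10–16:30.
Oksana ∩ Beatriz ∩ Chen: 11:00–11:30, 12:00–13:10, 16:10–16:30.
Oksana ∩ Beatriz ∩ Chen ∩ Sofia: 16:10–16:30.
Windows ≥ 20 min: 16:10–16:30.
Earliest such window starts at 16:10.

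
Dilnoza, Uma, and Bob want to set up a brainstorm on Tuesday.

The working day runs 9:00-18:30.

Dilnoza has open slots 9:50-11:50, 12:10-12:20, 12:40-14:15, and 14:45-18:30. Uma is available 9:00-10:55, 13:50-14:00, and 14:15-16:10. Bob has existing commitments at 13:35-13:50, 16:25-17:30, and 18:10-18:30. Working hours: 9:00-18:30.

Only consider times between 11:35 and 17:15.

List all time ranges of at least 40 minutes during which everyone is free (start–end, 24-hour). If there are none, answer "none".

Bob free within 09:00–18:30: 09:00–13:35, 13:50–16:25, 17:30–18:10.
Dilnoza ∩ Uma: 09:50–10:55, 13:50–14:00, 14:45–16:10.
Dilnoza ∩ Uma ∩ Bob: 09:50–10:55, 13:50–14:00, 14:45–16:10.
Restricted to 11:35–17:15: 13:50–14:00, 14:45–16:10.
Windows ≥ 40 min: 14:45–16:10.

14:45–16:10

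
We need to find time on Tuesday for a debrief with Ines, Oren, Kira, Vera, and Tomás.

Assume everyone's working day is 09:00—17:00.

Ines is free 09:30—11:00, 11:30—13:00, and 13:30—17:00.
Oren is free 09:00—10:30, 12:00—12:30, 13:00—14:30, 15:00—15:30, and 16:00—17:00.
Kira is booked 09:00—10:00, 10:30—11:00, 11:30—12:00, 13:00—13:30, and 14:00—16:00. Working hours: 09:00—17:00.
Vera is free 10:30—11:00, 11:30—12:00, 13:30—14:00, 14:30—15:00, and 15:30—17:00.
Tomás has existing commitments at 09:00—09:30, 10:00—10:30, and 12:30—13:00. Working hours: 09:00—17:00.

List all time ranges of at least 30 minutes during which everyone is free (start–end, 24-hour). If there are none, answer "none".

13:30–14:00, 16:00–17:00

Kira free within 09:00–17:00: 10:00–10:30, 11:00–11:30, 12:00–13:00, 13:30–14:00, 16:00–17:00.
Tomás free within 09:00–17:00: 09:30–10:00, 10:30–12:30, 13:00–17:00.
Ines ∩ Oren: 09:30–10:30, 12:00–12:30, 13:30–14:30, 15:00–15:30, 16:00–17:00.
Ines ∩ Oren ∩ Kira: 10:00–10:30, 12:00–12:30, 13:30–14:00, 16:00–17:00.
Ines ∩ Oren ∩ Kira ∩ Vera: 13:30–14:00, 16:00–17:00.
Ines ∩ Oren ∩ Kira ∩ Vera ∩ Tomás: 13:30–14:00, 16:00–17:00.
Windows ≥ 30 min: 13:30–14:00, 16:00–17:00.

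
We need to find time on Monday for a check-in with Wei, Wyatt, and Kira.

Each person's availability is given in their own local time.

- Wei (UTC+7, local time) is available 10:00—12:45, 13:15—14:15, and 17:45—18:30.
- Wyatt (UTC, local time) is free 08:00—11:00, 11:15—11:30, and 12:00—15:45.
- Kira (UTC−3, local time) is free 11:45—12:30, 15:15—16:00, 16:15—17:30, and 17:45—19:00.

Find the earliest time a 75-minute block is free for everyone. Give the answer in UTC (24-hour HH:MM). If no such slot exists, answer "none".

none

Wei → UTC: 03:00–05:45, 06:15–07:15, 10:45–11:30.
Wyatt → UTC: 08:00–11:00, 11:15–11:30, 12:00–15:45.
Kira → UTC: 14:45–15:30, 18:15–19:00, 19:15–20:30, 20:45–22:00.
Wei ∩ Wyatt: 10:45–11:00, 11:15–11:30.
Wei ∩ Wyatt ∩ Kira: (none).
Windows ≥ 75 min: (none).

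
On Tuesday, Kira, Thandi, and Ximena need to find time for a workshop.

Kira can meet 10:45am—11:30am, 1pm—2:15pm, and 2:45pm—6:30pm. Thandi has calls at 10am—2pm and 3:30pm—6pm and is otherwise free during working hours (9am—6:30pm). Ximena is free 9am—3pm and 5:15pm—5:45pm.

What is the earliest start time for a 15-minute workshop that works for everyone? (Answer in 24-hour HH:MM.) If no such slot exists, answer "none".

14:00

Thandi free within 09:00–18:30: 09:00–10:00, 14:00–15:30, 18:00–18:30.
Kira ∩ Thandi: 14:00–14:15, 14:45–15:30, 18:00–18:30.
Kira ∩ Thandi ∩ Ximena: 14:00–14:15, 14:45–15:00.
Windows ≥ 15 min: 14:00–14:15, 14:45–15:00.
Earliest such window starts at 14:00.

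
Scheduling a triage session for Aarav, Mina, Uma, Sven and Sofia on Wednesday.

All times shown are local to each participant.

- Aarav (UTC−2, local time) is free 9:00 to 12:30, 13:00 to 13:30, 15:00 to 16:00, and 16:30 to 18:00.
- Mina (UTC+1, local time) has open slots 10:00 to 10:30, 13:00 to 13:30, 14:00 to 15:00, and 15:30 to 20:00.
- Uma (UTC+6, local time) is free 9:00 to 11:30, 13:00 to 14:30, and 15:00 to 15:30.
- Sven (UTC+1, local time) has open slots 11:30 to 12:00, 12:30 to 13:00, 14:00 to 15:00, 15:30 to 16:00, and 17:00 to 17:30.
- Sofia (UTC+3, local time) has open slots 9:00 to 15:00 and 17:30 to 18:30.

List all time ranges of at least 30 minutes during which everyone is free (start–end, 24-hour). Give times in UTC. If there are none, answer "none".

Aarav → UTC: 11:00–14:30, 15:00–15:30, 17:00–18:00, 18:30–20:00.
Mina → UTC: 09:00–09:30, 12:00–12:30, 13:00–14:00, 14:30–19:00.
Uma → UTC: 03:00–05:30, 07:00–08:30, 09:00–09:30.
Sven → UTC: 10:30–11:00, 11:30–12:00, 13:00–14:00, 14:30–15:00, 16:00–16:30.
Sofia → UTC: 06:00–12:00, 14:30–15:30.
Aarav ∩ Mina: 12:00–12:30, 13:00–14:00, 15:00–15:30, 17:00–18:00, 18:30–19:00.
Aarav ∩ Mina ∩ Uma: (none).
Aarav ∩ Mina ∩ Uma ∩ Sven: (none).
Aarav ∩ Mina ∩ Uma ∩ Sven ∩ Sofia: (none).
Windows ≥ 30 min: (none).

none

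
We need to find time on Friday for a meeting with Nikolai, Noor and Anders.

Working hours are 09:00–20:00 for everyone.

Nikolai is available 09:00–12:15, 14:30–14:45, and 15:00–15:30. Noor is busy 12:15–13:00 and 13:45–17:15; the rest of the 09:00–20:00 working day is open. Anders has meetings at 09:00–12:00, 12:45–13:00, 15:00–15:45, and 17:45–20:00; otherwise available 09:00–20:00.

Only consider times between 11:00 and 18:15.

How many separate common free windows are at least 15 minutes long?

Noor free within 09:00–20:00: 09:00–12:15, 13:00–13:45, 17:15–20:00.
Anders free within 09:00–20:00: 12:00–12:45, 13:00–15:00, 15:45–17:45.
Nikolai ∩ Noor: 09:00–12:15.
Nikolai ∩ Noor ∩ Anders: 12:00–12:15.
Restricted to 11:00–18:15: 12:00–12:15.
Windows ≥ 15 min: 12:00–12:15.
That's 1 window.

1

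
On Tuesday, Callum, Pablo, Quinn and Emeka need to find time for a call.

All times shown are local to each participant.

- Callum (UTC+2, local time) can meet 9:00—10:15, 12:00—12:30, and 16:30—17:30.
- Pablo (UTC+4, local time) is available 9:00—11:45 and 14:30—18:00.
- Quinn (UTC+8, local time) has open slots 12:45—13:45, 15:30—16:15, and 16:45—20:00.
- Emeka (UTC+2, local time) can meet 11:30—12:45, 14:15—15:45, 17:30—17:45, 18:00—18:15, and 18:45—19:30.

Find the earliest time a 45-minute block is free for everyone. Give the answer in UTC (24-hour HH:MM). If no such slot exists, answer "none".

none

Callum → UTC: 07:00–08:15, 10:00–10:30, 14:30–15:30.
Pablo → UTC: 05:00–07:45, 10:30–14:00.
Quinn → UTC: 04:45–05:45, 07:30–08:15, 08:45–12:00.
Emeka → UTC: 09:30–10:45, 12:15–13:45, 15:30–15:45, 16:00–16:15, 16:45–17:30.
Callum ∩ Pablo: 07:00–07:45.
Callum ∩ Pablo ∩ Quinn: 07:30–07:45.
Callum ∩ Pablo ∩ Quinn ∩ Emeka: (none).
Windows ≥ 45 min: (none).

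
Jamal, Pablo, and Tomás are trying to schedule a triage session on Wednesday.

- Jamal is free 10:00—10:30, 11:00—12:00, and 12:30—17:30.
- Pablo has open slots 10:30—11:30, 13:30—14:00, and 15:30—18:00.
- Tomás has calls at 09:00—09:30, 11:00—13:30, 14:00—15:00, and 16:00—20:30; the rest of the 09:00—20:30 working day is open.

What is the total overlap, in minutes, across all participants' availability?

Tomás free within 09:00–20:30: 09:30–11:00, 13:30–14:00, 15:00–16:00.
Jamal ∩ Pablo: 11:00–11:30, 13:30–14:00, 15:30–17:30.
Jamal ∩ Pablo ∩ Tomás: 13:30–14:00, 15:30–16:00.
Total common minutes: 30 + 30 = 60.

60 minutes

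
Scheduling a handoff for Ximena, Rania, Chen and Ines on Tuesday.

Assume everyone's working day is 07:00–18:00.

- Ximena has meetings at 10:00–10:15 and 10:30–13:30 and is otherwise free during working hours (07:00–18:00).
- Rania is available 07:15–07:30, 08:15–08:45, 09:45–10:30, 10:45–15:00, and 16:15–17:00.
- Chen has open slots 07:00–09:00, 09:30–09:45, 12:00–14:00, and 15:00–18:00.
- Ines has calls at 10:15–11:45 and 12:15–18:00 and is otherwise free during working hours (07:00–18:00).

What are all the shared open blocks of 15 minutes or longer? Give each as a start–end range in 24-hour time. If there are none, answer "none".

Ximena free within 07:00–18:00: 07:00–10:00, 10:15–10:30, 13:30–18:00.
Ines free within 07:00–18:00: 07:00–10:15, 11:45–12:15.
Ximena ∩ Rania: 07:15–07:30, 08:15–08:45, 09:45–10:00, 10:15–10:30, 13:30–15:00, 16:15–17:00.
Ximena ∩ Rania ∩ Chen: 07:15–07:30, 08:15–08:45, 13:30–14:00, 16:15–17:00.
Ximena ∩ Rania ∩ Chen ∩ Ines: 07:15–07:30, 08:15–08:45.
Windows ≥ 15 min: 07:15–07:30, 08:15–08:45.

07:15–07:30, 08:15–08:45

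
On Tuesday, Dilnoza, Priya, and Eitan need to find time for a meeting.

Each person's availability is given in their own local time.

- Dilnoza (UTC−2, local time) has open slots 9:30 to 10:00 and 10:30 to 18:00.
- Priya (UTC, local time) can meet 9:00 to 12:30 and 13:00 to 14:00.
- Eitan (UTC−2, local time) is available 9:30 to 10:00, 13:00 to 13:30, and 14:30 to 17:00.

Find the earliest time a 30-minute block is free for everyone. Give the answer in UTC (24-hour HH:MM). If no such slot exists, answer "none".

11:30

Dilnoza → UTC: 11:30–12:00, 12:30–20:00.
Priya → UTC: 09:00–12:30, 13:00–14:00.
Eitan → UTC: 11:30–12:00, 15:00–15:30, 16:30–19:00.
Dilnoza ∩ Priya: 11:30–12:00, 13:00–14:00.
Dilnoza ∩ Priya ∩ Eitan: 11:30–12:00.
Windows ≥ 30 min: 11:30–12:00.
Earliest such window starts at 11:30.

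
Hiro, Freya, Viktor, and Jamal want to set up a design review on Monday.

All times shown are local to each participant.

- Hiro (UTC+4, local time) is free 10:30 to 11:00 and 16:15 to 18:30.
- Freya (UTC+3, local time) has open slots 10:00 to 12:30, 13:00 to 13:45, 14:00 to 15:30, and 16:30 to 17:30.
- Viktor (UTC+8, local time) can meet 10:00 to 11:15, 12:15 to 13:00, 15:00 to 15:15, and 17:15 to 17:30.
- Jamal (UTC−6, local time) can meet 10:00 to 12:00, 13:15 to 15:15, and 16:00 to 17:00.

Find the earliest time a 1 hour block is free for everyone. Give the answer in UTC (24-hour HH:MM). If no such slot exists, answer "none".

none

Hiro → UTC: 06:30–07:00, 12:15–14:30.
Freya → UTC: 07:00–09:30, 10:00–10:45, 11:00–12:30, 13:30–14:30.
Viktor → UTC: 02:00–03:15, 04:15–05:00, 07:00–07:15, 09:15–09:30.
Jamal → UTC: 16:00–18:00, 19:15–21:15, 22:00–23:00.
Hiro ∩ Freya: 12:15–12:30, 13:30–14:30.
Hiro ∩ Freya ∩ Viktor: (none).
Hiro ∩ Freya ∩ Viktor ∩ Jamal: (none).
Windows ≥ 60 min: (none).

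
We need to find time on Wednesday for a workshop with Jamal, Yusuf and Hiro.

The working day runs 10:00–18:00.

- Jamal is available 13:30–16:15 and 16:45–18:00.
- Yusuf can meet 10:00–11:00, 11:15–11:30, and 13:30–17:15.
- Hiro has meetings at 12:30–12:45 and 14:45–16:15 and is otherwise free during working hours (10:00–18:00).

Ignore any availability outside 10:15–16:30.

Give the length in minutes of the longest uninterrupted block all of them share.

Hiro free within 10:00–18:00: 10:00–12:30, 12:45–14:45, 16:15–18:00.
Jamal ∩ Yusuf: 13:30–16:15, 16:45–17:15.
Jamal ∩ Yusuf ∩ Hiro: 13:30–14:45, 16:45–17:15.
Restricted to 10:15–16:30: 13:30–14:45.
Single common window of 75 minutes.

75 minutes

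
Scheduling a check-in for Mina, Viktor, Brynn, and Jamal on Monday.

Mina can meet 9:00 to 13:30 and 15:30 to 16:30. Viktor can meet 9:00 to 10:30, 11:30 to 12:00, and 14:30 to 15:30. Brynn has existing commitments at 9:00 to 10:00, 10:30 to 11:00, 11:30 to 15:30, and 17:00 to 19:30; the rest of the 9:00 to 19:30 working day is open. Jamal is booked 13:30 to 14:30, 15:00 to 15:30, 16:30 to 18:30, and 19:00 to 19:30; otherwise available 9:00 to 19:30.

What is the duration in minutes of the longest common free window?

Brynn free within 09:00–19:30: 10:00–10:30, 11:00–11:30, 15:30–17:00.
Jamal free within 09:00–19:30: 09:00–13:30, 14:30–15:00, 15:30–16:30, 18:30–19:00.
Mina ∩ Viktor: 09:00–10:30, 11:30–12:00.
Mina ∩ Viktor ∩ Brynn: 10:00–10:30.
Mina ∩ Viktor ∩ Brynn ∩ Jamal: 10:00–10:30.
Single common window of 30 minutes.

30 minutes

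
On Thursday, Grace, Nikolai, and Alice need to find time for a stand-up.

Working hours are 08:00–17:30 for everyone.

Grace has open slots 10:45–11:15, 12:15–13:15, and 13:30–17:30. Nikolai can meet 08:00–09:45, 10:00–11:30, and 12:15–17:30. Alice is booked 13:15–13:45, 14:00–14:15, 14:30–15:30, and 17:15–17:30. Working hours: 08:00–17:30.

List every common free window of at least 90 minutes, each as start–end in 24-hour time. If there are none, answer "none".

Alice free within 08:00–17:30: 08:00–13:15, 13:45–14:00, 14:15–14:30, 15:30–17:15.
Grace ∩ Nikolai: 10:45–11:15, 12:15–13:15, 13:30–17:30.
Grace ∩ Nikolai ∩ Alice: 10:45–11:15, 12:15–13:15, 13:45–14:00, 14:15–14:30, 15:30–17:15.
Windows ≥ 90 min: 15:30–17:15.

15:30–17:15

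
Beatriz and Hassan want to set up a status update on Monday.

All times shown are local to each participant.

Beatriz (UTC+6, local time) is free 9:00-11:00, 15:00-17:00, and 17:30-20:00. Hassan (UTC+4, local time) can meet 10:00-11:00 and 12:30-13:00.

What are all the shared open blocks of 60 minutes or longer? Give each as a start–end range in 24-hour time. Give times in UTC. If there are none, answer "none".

Beatriz → UTC: 03:00–05:00, 09:00–11:00, 11:30–14:00.
Hassan → UTC: 06:00–07:00, 08:30–09:00.
Beatriz ∩ Hassan: (none).
Windows ≥ 60 min: (none).

none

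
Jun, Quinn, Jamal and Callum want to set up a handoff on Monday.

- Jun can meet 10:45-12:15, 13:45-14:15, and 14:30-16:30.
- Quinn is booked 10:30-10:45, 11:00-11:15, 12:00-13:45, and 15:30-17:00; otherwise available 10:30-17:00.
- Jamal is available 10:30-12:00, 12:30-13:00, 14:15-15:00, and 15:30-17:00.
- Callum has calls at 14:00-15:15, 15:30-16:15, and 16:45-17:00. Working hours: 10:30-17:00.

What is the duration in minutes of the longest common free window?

Quinn free within 10:30–17:00: 10:45–11:00, 11:15–12:00, 13:45–15:30.
Callum free within 10:30–17:00: 10:30–14:00, 15:15–15:30, 16:15–16:45.
Jun ∩ Quinn: 10:45–11:00, 11:15–12:00, 13:45–14:15, 14:30–15:30.
Jun ∩ Quinn ∩ Jamal: 10:45–11:00, 11:15–12:00, 14:30–15:00.
Jun ∩ Quinn ∩ Jamal ∩ Callum: 10:45–11:00, 11:15–12:00.
Common window lengths: 15, 45 min; longest is 45.

45 minutes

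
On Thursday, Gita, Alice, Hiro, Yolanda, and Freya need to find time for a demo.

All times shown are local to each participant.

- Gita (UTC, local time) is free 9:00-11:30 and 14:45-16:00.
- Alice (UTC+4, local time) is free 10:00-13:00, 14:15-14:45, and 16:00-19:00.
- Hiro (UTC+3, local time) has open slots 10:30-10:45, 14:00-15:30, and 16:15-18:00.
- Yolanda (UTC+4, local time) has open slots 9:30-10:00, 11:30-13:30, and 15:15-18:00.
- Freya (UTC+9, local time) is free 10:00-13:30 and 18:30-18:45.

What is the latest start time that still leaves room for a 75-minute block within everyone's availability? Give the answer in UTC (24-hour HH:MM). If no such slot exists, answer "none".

none

Gita → UTC: 09:00–11:30, 14:45–16:00.
Alice → UTC: 06:00–09:00, 10:15–10:45, 12:00–15:00.
Hiro → UTC: 07:30–07:45, 11:00–12:30, 13:15–15:00.
Yolanda → UTC: 05:30–06:00, 07:30–09:30, 11:15–14:00.
Freya → UTC: 01:00–04:30, 09:30–09:45.
Gita ∩ Alice: 10:15–10:45, 14:45–15:00.
Gita ∩ Alice ∩ Hiro: 14:45–15:00.
Gita ∩ Alice ∩ Hiro ∩ Yolanda: (none).
Gita ∩ Alice ∩ Hiro ∩ Yolanda ∩ Freya: (none).
Windows ≥ 75 min: (none).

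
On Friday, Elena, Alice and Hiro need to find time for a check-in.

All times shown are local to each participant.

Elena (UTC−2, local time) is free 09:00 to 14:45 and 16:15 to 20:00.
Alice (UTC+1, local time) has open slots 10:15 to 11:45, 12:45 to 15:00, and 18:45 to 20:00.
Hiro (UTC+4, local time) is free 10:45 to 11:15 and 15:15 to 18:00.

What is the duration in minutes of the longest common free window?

135 minutes

Elena → UTC: 11:00–16:45, 18:15–22:00.
Alice → UTC: 09:15–10:45, 11:45–14:00, 17:45–19:00.
Hiro → UTC: 06:45–07:15, 11:15–14:00.
Elena ∩ Alice: 11:45–14:00, 18:15–19:00.
Elena ∩ Alice ∩ Hiro: 11:45–14:00.
Single common window of 135 minutes.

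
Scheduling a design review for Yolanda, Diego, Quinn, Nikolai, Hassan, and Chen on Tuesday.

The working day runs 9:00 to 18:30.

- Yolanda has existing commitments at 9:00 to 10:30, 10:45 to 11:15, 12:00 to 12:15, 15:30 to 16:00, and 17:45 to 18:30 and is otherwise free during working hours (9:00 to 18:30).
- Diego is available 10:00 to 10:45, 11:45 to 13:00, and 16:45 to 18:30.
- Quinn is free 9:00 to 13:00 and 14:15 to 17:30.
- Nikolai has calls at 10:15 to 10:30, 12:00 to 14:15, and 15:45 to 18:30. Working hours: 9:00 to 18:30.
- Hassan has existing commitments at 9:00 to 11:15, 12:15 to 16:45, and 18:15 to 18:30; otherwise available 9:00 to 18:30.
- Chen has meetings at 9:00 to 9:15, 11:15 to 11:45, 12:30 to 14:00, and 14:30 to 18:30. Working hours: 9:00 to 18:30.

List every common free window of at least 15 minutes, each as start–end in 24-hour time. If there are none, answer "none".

11:45–12:00

Yolanda free within 09:00–18:30: 10:30–10:45, 11:15–12:00, 12:15–15:30, 16:00–17:45.
Nikolai free within 09:00–18:30: 09:00–10:15, 10:30–12:00, 14:15–15:45.
Hassan free within 09:00–18:30: 11:15–12:15, 16:45–18:15.
Chen free within 09:00–18:30: 09:15–11:15, 11:45–12:30, 14:00–14:30.
Yolanda ∩ Diego: 10:30–10:45, 11:45–12:00, 12:15–13:00, 16:45–17:45.
Yolanda ∩ Diego ∩ Quinn: 10:30–10:45, 11:45–12:00, 12:15–13:00, 16:45–17:30.
Yolanda ∩ Diego ∩ Quinn ∩ Nikolai: 10:30–10:45, 11:45–12:00.
Yolanda ∩ Diego ∩ Quinn ∩ Nikolai ∩ Hassan: 11:45–12:00.
Yolanda ∩ Diego ∩ Quinn ∩ Nikolai ∩ Hassan ∩ Chen: 11:45–12:00.
Windows ≥ 15 min: 11:45–12:00.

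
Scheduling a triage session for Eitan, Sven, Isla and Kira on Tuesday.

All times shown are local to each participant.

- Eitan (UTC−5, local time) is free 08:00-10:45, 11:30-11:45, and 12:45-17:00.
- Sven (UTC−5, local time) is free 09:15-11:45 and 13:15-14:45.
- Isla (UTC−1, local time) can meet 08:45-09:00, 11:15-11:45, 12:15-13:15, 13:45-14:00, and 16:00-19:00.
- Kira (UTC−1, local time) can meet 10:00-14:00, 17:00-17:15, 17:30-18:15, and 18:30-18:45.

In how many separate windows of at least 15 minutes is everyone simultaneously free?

3

Eitan → UTC: 13:00–15:45, 16:30–16:45, 17:45–22:00.
Sven → UTC: 14:15–16:45, 18:15–19:45.
Isla → UTC: 09:45–10:00, 12:15–12:45, 13:15–14:15, 14:45–15:00, 17:00–20:00.
Kira → UTC: 11:00–15:00, 18:00–18:15, 18:30–19:15, 19:30–19:45.
Eitan ∩ Sven: 14:15–15:45, 16:30–16:45, 18:15–19:45.
Eitan ∩ Sven ∩ Isla: 14:45–15:00, 18:15–19:45.
Eitan ∩ Sven ∩ Isla ∩ Kira: 14:45–15:00, 18:30–19:15, 19:30–19:45.
Windows ≥ 15 min: 14:45–15:00, 18:30–19:15, 19:30–19:45.
That's 3 windows.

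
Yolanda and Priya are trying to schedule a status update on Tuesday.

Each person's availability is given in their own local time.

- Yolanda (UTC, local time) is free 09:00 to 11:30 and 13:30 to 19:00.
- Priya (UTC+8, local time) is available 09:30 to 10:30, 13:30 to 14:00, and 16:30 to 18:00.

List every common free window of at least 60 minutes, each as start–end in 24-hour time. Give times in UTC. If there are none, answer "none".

Yolanda → UTC: 09:00–11:30, 13:30–19:00.
Priya → UTC: 01:30–02:30, 05:30–06:00, 08:30–10:00.
Yolanda ∩ Priya: 09:00–10:00.
Windows ≥ 60 min: 09:00–10:00.

09:00–10:00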